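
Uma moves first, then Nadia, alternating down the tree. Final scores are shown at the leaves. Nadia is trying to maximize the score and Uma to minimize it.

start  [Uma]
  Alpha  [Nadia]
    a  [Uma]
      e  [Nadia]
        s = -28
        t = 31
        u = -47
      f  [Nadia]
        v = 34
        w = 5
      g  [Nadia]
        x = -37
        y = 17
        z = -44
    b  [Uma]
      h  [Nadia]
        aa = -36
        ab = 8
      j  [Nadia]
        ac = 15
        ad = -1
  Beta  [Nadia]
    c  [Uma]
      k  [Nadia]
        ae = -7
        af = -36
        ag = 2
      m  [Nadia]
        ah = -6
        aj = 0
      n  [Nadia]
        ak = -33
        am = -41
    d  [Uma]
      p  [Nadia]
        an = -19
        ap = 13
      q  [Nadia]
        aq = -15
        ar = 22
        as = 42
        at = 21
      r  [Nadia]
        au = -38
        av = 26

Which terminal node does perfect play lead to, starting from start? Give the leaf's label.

ap

e (Nadia): max(-28, 31, -47) = 31
f (Nadia): max(34, 5) = 34
g (Nadia): max(-37, 17, -44) = 17
a (Uma): min(31, 34, 17) = 17
h (Nadia): max(-36, 8) = 8
j (Nadia): max(15, -1) = 15
b (Uma): min(8, 15) = 8
Alpha (Nadia): max(17, 8) = 17
k (Nadia): max(-7, -36, 2) = 2
m (Nadia): max(-6, 0) = 0
n (Nadia): max(-33, -41) = -33
c (Uma): min(2, 0, -33) = -33
p (Nadia): max(-19, 13) = 13
q (Nadia): max(-15, 22, 42, 21) = 42
r (Nadia): max(-38, 26) = 26
d (Uma): min(13, 42, 26) = 13
Beta (Nadia): max(-33, 13) = 13
start (Uma): min(17, 13) = 13
At start, Uma picks Beta (lowest: 13).
At Beta, Nadia picks d (highest: 13).
At d, Uma picks p (lowest: 13).
At p, Nadia picks ap (highest: 13).
Terminal value 13.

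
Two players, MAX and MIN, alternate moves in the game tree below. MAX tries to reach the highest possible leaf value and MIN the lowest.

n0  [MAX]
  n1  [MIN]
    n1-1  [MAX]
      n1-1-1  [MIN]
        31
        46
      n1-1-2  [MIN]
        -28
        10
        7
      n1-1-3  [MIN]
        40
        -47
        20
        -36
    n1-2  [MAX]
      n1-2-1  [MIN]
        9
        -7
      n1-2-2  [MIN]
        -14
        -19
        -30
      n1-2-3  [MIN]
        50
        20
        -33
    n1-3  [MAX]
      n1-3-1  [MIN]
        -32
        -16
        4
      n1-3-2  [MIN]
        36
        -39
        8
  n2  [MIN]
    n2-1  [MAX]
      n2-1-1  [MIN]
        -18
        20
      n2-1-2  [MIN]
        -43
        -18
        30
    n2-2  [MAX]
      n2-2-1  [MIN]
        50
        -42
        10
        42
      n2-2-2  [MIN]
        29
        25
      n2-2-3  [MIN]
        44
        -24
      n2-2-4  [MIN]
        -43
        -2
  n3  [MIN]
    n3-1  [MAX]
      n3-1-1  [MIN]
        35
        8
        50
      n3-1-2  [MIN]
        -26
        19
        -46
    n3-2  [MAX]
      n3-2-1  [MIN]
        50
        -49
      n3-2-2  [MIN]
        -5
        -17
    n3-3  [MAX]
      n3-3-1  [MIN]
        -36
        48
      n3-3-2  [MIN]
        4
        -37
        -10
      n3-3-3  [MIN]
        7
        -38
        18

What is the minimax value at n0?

n1-1-1 (MIN): min(31, 46) = 31
n1-1-2 (MIN): min(-28, 10, 7) = -28
n1-1-3 (MIN): min(40, -47, 20, -36) = -47
n1-1 (MAX): max(31, -28, -47) = 31
n1-2-1 (MIN): min(9, -7) = -7
n1-2-2 (MIN): min(-14, -19, -30) = -30
n1-2-3 (MIN): min(50, 20, -33) = -33
n1-2 (MAX): max(-7, -30, -33) = -7
n1-3-1 (MIN): min(-32, -16, 4) = -32
n1-3-2 (MIN): min(36, -39, 8) = -39
n1-3 (MAX): max(-32, -39) = -32
n1 (MIN): min(31, -7, -32) = -32
n2-1-1 (MIN): min(-18, 20) = -18
n2-1-2 (MIN): min(-43, -18, 30) = -43
n2-1 (MAX): max(-18, -43) = -18
n2-2-1 (MIN): min(50, -42, 10, 42) = -42
n2-2-2 (MIN): min(29, 25) = 25
n2-2-3 (MIN): min(44, -24) = -24
n2-2-4 (MIN): min(-43, -2) = -43
n2-2 (MAX): max(-42, 25, -24, -43) = 25
n2 (MIN): min(-18, 25) = -18
n3-1-1 (MIN): min(35, 8, 50) = 8
n3-1-2 (MIN): min(-26, 19, -46) = -46
n3-1 (MAX): max(8, -46) = 8
n3-2-1 (MIN): min(50, -49) = -49
n3-2-2 (MIN): min(-5, -17) = -17
n3-2 (MAX): max(-49, -17) = -17
n3-3-1 (MIN): min(-36, 48) = -36
n3-3-2 (MIN): min(4, -37, -10) = -37
n3-3-3 (MIN): min(7, -38, 18) = -38
n3-3 (MAX): max(-36, -37, -38) = -36
n3 (MIN): min(8, -17, -36) = -36
n0 (MAX): max(-32, -18, -36) = -18

-18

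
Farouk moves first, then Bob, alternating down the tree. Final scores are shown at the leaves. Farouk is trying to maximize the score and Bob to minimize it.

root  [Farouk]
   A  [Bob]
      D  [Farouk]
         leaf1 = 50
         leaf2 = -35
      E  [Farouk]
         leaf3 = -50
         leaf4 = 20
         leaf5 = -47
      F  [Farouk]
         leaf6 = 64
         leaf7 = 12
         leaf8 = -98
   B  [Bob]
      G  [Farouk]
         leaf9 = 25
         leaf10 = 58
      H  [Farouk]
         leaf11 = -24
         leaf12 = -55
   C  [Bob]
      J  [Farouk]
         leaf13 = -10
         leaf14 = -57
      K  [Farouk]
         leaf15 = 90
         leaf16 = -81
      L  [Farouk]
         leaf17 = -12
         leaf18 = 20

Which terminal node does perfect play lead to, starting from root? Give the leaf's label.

leaf4

D (Farouk): max(50, -35) = 50
E (Farouk): max(-50, 20, -47) = 20
F (Farouk): max(64, 12, -98) = 64
A (Bob): min(50, 20, 64) = 20
G (Farouk): max(25, 58) = 58
H (Farouk): max(-24, -55) = -24
B (Bob): min(58, -24) = -24
J (Farouk): max(-10, -57) = -10
K (Farouk): max(90, -81) = 90
L (Farouk): max(-12, 20) = 20
C (Bob): min(-10, 90, 20) = -10
root (Farouk): max(20, -24, -10) = 20
At root, Farouk picks A (highest: 20).
At A, Bob picks E (lowest: 20).
At E, Farouk picks leaf4 (highest: 20).
Terminal value 20.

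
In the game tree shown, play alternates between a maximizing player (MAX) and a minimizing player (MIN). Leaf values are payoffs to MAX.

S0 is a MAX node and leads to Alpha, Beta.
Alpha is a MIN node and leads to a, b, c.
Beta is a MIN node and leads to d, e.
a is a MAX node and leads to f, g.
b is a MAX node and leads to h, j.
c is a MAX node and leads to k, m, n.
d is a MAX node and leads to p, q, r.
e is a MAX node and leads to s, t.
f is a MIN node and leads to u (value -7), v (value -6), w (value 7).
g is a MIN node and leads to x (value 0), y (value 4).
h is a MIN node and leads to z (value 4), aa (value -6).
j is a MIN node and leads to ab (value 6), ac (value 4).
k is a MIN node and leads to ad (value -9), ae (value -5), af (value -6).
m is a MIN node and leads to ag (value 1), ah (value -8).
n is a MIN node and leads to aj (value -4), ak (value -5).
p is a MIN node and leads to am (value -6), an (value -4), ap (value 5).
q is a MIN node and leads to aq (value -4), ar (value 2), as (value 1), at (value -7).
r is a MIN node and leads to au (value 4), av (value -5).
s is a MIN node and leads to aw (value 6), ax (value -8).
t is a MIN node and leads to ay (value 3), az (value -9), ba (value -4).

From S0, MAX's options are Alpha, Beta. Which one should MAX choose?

Alpha

f (MIN): min(-7, -6, 7) = -7
g (MIN): min(0, 4) = 0
a (MAX): max(-7, 0) = 0
h (MIN): min(4, -6) = -6
j (MIN): min(6, 4) = 4
b (MAX): max(-6, 4) = 4
k (MIN): min(-9, -5, -6) = -9
m (MIN): min(1, -8) = -8
n (MIN): min(-4, -5) = -5
c (MAX): max(-9, -8, -5) = -5
Alpha (MIN): min(0, 4, -5) = -5
p (MIN): min(-6, -4, 5) = -6
q (MIN): min(-4, 2, 1, -7) = -7
r (MIN): min(4, -5) = -5
d (MAX): max(-6, -7, -5) = -5
s (MIN): min(6, -8) = -8
t (MIN): min(3, -9, -4) = -9
e (MAX): max(-8, -9) = -8
Beta (MIN): min(-5, -8) = -8
S0 (MAX): max(-5, -8) = -5
MAX at S0 wants the highest of {Alpha=-5, Beta=-8}, so chooses Alpha.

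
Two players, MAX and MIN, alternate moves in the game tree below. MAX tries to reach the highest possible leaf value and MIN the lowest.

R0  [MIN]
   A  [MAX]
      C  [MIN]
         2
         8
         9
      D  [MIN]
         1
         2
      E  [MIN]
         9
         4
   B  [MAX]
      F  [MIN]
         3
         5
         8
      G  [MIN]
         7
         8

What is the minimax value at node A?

C (MIN): min(2, 8, 9) = 2
D (MIN): min(1, 2) = 1
E (MIN): min(9, 4) = 4
A (MAX): max(2, 1, 4) = 4

4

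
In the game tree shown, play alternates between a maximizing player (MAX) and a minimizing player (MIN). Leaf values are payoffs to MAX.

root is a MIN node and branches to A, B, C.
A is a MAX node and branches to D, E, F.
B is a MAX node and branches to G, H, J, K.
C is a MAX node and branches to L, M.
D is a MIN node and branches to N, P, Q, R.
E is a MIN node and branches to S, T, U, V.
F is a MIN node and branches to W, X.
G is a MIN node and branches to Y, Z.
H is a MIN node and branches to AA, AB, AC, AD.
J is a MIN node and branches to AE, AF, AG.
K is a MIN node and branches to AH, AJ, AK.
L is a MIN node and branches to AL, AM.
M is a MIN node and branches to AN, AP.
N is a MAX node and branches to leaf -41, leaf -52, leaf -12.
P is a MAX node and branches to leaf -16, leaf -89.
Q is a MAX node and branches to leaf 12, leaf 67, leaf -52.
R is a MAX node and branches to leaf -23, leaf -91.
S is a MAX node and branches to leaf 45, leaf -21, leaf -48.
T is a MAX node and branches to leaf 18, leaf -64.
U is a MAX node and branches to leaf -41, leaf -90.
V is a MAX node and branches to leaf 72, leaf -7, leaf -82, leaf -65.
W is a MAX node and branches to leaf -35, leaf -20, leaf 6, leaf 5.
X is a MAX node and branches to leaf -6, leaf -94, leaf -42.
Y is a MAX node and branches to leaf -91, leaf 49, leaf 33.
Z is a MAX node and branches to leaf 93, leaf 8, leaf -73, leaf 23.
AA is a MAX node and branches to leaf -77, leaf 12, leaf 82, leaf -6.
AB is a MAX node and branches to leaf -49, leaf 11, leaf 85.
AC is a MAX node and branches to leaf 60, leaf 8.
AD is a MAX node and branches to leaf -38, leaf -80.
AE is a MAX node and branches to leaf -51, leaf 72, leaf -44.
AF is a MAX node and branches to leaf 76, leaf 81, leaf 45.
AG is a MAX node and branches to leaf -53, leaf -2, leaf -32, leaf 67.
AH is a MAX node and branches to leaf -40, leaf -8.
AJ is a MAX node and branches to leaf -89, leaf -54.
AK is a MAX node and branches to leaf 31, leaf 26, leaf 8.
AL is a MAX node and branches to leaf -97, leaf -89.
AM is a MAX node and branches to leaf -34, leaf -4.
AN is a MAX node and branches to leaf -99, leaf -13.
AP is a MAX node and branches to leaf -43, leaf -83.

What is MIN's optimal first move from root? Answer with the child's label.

C

N (MAX): max(-41, -52, -12) = -12
P (MAX): max(-16, -89) = -16
Q (MAX): max(12, 67, -52) = 67
R (MAX): max(-23, -91) = -23
D (MIN): min(-12, -16, 67, -23) = -23
S (MAX): max(45, -21, -48) = 45
T (MAX): max(18, -64) = 18
U (MAX): max(-41, -90) = -41
V (MAX): max(72, -7, -82, -65) = 72
E (MIN): min(45, 18, -41, 72) = -41
W (MAX): max(-35, -20, 6, 5) = 6
X (MAX): max(-6, -94, -42) = -6
F (MIN): min(6, -6) = -6
A (MAX): max(-23, -41, -6) = -6
Y (MAX): max(-91, 49, 33) = 49
Z (MAX): max(93, 8, -73, 23) = 93
G (MIN): min(49, 93) = 49
AA (MAX): max(-77, 12, 82, -6) = 82
AB (MAX): max(-49, 11, 85) = 85
AC (MAX): max(60, 8) = 60
AD (MAX): max(-38, -80) = -38
H (MIN): min(82, 85, 60, -38) = -38
AE (MAX): max(-51, 72, -44) = 72
AF (MAX): max(76, 81, 45) = 81
AG (MAX): max(-53, -2, -32, 67) = 67
J (MIN): min(72, 81, 67) = 67
AH (MAX): max(-40, -8) = -8
AJ (MAX): max(-89, -54) = -54
AK (MAX): max(31, 26, 8) = 31
K (MIN): min(-8, -54, 31) = -54
B (MAX): max(49, -38, 67, -54) = 67
AL (MAX): max(-97, -89) = -89
AM (MAX): max(-34, -4) = -4
L (MIN): min(-89, -4) = -89
AN (MAX): max(-99, -13) = -13
AP (MAX): max(-43, -83) = -43
M (MIN): min(-13, -43) = -43
C (MAX): max(-89, -43) = -43
root (MIN): min(-6, 67, -43) = -43
MIN at root wants the lowest of {A=-6, B=67, C=-43}, so chooses C.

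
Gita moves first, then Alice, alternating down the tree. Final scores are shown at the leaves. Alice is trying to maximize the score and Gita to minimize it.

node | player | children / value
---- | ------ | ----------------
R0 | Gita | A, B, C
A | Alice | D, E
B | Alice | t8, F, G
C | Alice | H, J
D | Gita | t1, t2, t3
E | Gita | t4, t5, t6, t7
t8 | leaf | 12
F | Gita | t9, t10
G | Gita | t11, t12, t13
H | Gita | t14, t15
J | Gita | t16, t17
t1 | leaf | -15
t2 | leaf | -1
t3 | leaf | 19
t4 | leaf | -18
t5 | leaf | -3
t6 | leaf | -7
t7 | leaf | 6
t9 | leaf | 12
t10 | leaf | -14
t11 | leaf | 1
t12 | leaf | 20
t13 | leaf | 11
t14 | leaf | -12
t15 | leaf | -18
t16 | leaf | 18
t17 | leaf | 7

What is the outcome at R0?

D (Gita): min(-15, -1, 19) = -15
E (Gita): min(-18, -3, -7, 6) = -18
A (Alice): max(-15, -18) = -15
F (Gita): min(12, -14) = -14
G (Gita): min(1, 20, 11) = 1
B (Alice): max(12, -14, 1) = 12
H (Gita): min(-12, -18) = -18
J (Gita): min(18, 7) = 7
C (Alice): max(-18, 7) = 7
R0 (Gita): min(-15, 12, 7) = -15

-15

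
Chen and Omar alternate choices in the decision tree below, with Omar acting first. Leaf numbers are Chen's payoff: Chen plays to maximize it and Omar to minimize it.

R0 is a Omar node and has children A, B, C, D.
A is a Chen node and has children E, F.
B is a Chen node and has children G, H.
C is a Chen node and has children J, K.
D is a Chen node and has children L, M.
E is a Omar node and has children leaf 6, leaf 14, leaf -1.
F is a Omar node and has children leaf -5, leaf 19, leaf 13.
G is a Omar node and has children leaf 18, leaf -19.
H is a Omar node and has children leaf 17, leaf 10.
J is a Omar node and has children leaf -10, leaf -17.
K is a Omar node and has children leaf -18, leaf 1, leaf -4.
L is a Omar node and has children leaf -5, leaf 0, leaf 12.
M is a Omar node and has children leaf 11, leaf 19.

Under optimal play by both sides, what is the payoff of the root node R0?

E (Omar): min(6, 14, -1) = -1
F (Omar): min(-5, 19, 13) = -5
A (Chen): max(-1, -5) = -1
G (Omar): min(18, -19) = -19
H (Omar): min(17, 10) = 10
B (Chen): max(-19, 10) = 10
J (Omar): min(-10, -17) = -17
K (Omar): min(-18, 1, -4) = -18
C (Chen): max(-17, -18) = -17
L (Omar): min(-5, 0, 12) = -5
M (Omar): min(11, 19) = 11
D (Chen): max(-5, 11) = 11
R0 (Omar): min(-1, 10, -17, 11) = -17

-17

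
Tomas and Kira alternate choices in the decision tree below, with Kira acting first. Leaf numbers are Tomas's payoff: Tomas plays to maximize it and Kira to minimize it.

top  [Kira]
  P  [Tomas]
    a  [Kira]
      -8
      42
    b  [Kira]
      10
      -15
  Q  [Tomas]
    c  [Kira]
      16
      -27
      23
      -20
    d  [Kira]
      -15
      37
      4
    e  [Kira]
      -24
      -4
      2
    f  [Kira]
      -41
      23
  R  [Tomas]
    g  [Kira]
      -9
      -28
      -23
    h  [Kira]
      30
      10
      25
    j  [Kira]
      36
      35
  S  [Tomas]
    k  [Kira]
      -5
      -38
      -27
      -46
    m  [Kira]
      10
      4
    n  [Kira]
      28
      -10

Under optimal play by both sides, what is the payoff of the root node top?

a (Kira): min(-8, 42) = -8
b (Kira): min(10, -15) = -15
P (Tomas): max(-8, -15) = -8
c (Kira): min(16, -27, 23, -20) = -27
d (Kira): min(-15, 37, 4) = -15
e (Kira): min(-24, -4, 2) = -24
f (Kira): min(-41, 23) = -41
Q (Tomas): max(-27, -15, -24, -41) = -15
g (Kira): min(-9, -28, -23) = -28
h (Kira): min(30, 10, 25) = 10
j (Kira): min(36, 35) = 35
R (Tomas): max(-28, 10, 35) = 35
k (Kira): min(-5, -38, -27, -46) = -46
m (Kira): min(10, 4) = 4
n (Kira): min(28, -10) = -10
S (Tomas): max(-46, 4, -10) = 4
top (Kira): min(-8, -15, 35, 4) = -15

-15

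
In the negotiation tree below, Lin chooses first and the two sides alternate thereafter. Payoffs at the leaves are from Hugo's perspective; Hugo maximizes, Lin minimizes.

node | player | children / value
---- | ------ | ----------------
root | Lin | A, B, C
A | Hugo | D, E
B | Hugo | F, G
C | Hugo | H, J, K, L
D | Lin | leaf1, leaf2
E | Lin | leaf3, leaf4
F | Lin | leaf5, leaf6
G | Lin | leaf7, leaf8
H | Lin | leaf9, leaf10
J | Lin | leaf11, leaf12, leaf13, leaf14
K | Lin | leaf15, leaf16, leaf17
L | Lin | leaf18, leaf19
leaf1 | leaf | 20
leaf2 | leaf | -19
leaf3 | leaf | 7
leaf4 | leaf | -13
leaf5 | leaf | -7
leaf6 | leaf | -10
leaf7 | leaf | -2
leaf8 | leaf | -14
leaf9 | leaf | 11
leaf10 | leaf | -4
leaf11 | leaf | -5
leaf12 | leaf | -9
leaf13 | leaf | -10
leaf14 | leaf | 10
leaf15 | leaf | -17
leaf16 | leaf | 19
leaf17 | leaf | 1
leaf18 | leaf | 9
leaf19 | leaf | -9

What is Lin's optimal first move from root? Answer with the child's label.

A

D (Lin): min(20, -19) = -19
E (Lin): min(7, -13) = -13
A (Hugo): max(-19, -13) = -13
F (Lin): min(-7, -10) = -10
G (Lin): min(-2, -14) = -14
B (Hugo): max(-10, -14) = -10
H (Lin): min(11, -4) = -4
J (Lin): min(-5, -9, -10, 10) = -10
K (Lin): min(-17, 19, 1) = -17
L (Lin): min(9, -9) = -9
C (Hugo): max(-4, -10, -17, -9) = -4
root (Lin): min(-13, -10, -4) = -13
Lin at root wants the lowest of {A=-13, B=-10, C=-4}, so chooses A.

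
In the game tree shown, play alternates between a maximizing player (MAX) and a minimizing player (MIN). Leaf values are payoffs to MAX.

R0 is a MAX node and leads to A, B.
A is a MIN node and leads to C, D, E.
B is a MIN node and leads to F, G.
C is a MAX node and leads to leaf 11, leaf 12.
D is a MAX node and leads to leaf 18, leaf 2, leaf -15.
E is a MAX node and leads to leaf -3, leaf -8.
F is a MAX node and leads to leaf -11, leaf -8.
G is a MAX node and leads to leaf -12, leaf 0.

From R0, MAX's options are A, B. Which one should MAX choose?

A

C (MAX): max(11, 12) = 12
D (MAX): max(18, 2, -15) = 18
E (MAX): max(-3, -8) = -3
A (MIN): min(12, 18, -3) = -3
F (MAX): max(-11, -8) = -8
G (MAX): max(-12, 0) = 0
B (MIN): min(-8, 0) = -8
R0 (MAX): max(-3, -8) = -3
MAX at R0 wants the highest of {A=-3, B=-8}, so chooses A.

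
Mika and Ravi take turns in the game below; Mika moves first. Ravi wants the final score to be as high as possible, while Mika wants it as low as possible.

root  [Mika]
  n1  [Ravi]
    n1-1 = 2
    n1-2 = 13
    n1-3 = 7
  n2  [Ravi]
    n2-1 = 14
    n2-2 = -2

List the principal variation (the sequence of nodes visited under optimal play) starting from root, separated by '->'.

n1 (Ravi): max(2, 13, 7) = 13
n2 (Ravi): max(14, -2) = 14
root (Mika): min(13, 14) = 13
At root, Mika picks n1 (lowest: 13).
At n1, Ravi picks n1-2 (highest: 13).
Terminal value 13.

root -> n1 -> n1-2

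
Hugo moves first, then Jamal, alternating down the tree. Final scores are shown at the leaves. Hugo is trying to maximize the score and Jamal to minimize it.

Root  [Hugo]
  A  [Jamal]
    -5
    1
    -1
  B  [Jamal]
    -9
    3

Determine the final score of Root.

A (Jamal): min(-5, 1, -1) = -5
B (Jamal): min(-9, 3) = -9
Root (Hugo): max(-5, -9) = -5

-5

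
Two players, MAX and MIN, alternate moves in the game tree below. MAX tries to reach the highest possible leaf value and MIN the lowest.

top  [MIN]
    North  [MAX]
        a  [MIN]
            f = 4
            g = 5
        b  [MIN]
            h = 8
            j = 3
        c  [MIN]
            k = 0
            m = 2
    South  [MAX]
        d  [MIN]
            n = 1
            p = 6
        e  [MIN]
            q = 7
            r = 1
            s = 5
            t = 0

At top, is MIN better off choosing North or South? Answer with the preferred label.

a (MIN): min(4, 5) = 4
b (MIN): min(8, 3) = 3
c (MIN): min(0, 2) = 0
North (MAX): max(4, 3, 0) = 4
d (MIN): min(1, 6) = 1
e (MIN): min(7, 1, 5, 0) = 0
South (MAX): max(1, 0) = 1
MIN prefers the lower value; North=4, South=1. South is better since 1 < 4.

South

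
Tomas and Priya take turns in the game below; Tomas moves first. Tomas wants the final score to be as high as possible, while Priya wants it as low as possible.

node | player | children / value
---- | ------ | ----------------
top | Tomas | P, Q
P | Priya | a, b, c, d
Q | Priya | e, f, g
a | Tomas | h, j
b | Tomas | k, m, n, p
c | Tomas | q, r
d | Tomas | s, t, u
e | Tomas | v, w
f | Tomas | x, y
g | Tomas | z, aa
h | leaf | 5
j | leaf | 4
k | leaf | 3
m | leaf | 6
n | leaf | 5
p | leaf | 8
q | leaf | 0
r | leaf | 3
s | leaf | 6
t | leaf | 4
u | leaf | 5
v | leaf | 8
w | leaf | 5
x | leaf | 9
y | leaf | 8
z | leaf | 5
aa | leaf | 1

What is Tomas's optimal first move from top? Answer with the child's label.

a (Tomas): max(5, 4) = 5
b (Tomas): max(3, 6, 5, 8) = 8
c (Tomas): max(0, 3) = 3
d (Tomas): max(6, 4, 5) = 6
P (Priya): min(5, 8, 3, 6) = 3
e (Tomas): max(8, 5) = 8
f (Tomas): max(9, 8) = 9
g (Tomas): max(5, 1) = 5
Q (Priya): min(8, 9, 5) = 5
top (Tomas): max(3, 5) = 5
Tomas at top wants the highest of {P=3, Q=5}, so chooses Q.

Q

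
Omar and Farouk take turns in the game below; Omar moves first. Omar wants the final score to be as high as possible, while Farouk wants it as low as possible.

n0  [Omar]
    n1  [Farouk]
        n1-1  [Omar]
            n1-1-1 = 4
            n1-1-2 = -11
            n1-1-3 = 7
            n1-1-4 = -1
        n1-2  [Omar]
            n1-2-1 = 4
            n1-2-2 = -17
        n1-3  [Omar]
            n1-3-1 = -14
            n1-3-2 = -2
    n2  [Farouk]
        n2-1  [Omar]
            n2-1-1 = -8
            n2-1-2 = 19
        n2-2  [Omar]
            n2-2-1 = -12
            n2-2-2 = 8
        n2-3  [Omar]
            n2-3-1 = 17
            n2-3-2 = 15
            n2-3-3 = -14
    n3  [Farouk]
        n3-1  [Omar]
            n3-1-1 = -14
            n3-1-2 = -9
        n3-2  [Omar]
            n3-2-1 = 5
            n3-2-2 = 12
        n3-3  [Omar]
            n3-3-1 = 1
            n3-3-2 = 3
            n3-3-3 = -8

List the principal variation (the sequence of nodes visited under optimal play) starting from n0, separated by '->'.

n0 -> n2 -> n2-2 -> n2-2-2

n1-1 (Omar): max(4, -11, 7, -1) = 7
n1-2 (Omar): max(4, -17) = 4
n1-3 (Omar): max(-14, -2) = -2
n1 (Farouk): min(7, 4, -2) = -2
n2-1 (Omar): max(-8, 19) = 19
n2-2 (Omar): max(-12, 8) = 8
n2-3 (Omar): max(17, 15, -14) = 17
n2 (Farouk): min(19, 8, 17) = 8
n3-1 (Omar): max(-14, -9) = -9
n3-2 (Omar): max(5, 12) = 12
n3-3 (Omar): max(1, 3, -8) = 3
n3 (Farouk): min(-9, 12, 3) = -9
n0 (Omar): max(-2, 8, -9) = 8
At n0, Omar picks n2 (highest: 8).
At n2, Farouk picks n2-2 (lowest: 8).
At n2-2, Omar picks n2-2-2 (highest: 8).
Terminal value 8.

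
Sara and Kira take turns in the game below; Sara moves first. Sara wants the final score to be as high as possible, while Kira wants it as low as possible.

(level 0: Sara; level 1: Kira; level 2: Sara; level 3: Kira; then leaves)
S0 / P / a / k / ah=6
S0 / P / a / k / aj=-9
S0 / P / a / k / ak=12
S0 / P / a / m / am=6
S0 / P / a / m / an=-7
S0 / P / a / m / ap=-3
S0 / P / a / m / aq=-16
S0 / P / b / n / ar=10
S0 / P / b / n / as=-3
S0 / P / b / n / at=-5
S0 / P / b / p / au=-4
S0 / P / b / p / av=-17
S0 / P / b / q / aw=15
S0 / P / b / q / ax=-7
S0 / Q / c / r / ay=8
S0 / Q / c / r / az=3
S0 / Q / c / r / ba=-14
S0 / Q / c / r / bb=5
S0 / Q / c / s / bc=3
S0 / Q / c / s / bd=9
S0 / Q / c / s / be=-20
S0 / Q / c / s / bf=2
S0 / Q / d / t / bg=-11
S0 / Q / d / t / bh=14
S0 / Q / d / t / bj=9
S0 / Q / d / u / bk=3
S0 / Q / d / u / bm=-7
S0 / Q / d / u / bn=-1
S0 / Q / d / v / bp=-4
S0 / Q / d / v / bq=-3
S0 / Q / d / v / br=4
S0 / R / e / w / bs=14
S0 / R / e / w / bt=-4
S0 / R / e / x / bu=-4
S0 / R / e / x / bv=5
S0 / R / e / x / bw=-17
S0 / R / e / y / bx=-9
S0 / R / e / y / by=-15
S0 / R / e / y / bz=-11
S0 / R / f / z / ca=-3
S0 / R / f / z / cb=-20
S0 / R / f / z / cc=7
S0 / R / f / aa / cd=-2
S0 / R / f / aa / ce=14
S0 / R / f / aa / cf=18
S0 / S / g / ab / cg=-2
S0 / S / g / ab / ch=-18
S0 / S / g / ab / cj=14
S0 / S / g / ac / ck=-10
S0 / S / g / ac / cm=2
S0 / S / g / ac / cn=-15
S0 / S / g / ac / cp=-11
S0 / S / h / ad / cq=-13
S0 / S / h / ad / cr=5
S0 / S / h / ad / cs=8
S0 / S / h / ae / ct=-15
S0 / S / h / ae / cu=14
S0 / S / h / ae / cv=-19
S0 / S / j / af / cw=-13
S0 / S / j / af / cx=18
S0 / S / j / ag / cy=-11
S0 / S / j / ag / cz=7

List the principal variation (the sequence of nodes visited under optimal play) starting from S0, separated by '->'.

S0 -> R -> e -> w -> bt

k (Kira): min(6, -9, 12) = -9
m (Kira): min(6, -7, -3, -16) = -16
a (Sara): max(-9, -16) = -9
n (Kira): min(10, -3, -5) = -5
p (Kira): min(-4, -17) = -17
q (Kira): min(15, -7) = -7
b (Sara): max(-5, -17, -7) = -5
P (Kira): min(-9, -5) = -9
r (Kira): min(8, 3, -14, 5) = -14
s (Kira): min(3, 9, -20, 2) = -20
c (Sara): max(-14, -20) = -14
t (Kira): min(-11, 14, 9) = -11
u (Kira): min(3, -7, -1) = -7
v (Kira): min(-4, -3, 4) = -4
d (Sara): max(-11, -7, -4) = -4
Q (Kira): min(-14, -4) = -14
w (Kira): min(14, -4) = -4
x (Kira): min(-4, 5, -17) = -17
y (Kira): min(-9, -15, -11) = -15
e (Sara): max(-4, -17, -15) = -4
z (Kira): min(-3, -20, 7) = -20
aa (Kira): min(-2, 14, 18) = -2
f (Sara): max(-20, -2) = -2
R (Kira): min(-4, -2) = -4
ab (Kira): min(-2, -18, 14) = -18
ac (Kira): min(-10, 2, -15, -11) = -15
g (Sara): max(-18, -15) = -15
ad (Kira): min(-13, 5, 8) = -13
ae (Kira): min(-15, 14, -19) = -19
h (Sara): max(-13, -19) = -13
af (Kira): min(-13, 18) = -13
ag (Kira): min(-11, 7) = -11
j (Sara): max(-13, -11) = -11
S (Kira): min(-15, -13, -11) = -15
S0 (Sara): max(-9, -14, -4, -15) = -4
At S0, Sara picks R (highest: -4).
At R, Kira picks e (lowest: -4).
At e, Sara picks w (highest: -4).
At w, Kira picks bt (lowest: -4).
Terminal value -4.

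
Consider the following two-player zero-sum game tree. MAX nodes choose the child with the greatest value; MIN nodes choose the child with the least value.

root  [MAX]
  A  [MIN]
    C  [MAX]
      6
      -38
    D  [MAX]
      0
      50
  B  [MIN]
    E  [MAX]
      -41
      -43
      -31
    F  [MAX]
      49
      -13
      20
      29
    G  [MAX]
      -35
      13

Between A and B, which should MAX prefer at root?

A

C (MAX): max(6, -38) = 6
D (MAX): max(0, 50) = 50
A (MIN): min(6, 50) = 6
E (MAX): max(-41, -43, -31) = -31
F (MAX): max(49, -13, 20, 29) = 49
G (MAX): max(-35, 13) = 13
B (MIN): min(-31, 49, 13) = -31
MAX prefers the higher value; A=6, B=-31. A is better since 6 > -31.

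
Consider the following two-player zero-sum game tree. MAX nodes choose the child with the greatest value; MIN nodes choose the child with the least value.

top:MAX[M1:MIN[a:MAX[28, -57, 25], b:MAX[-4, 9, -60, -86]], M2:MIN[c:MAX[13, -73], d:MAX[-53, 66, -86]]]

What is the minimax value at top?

a (MAX): max(28, -57, 25) = 28
b (MAX): max(-4, 9, -60, -86) = 9
M1 (MIN): min(28, 9) = 9
c (MAX): max(13, -73) = 13
d (MAX): max(-53, 66, -86) = 66
M2 (MIN): min(13, 66) = 13
top (MAX): max(9, 13) = 13

13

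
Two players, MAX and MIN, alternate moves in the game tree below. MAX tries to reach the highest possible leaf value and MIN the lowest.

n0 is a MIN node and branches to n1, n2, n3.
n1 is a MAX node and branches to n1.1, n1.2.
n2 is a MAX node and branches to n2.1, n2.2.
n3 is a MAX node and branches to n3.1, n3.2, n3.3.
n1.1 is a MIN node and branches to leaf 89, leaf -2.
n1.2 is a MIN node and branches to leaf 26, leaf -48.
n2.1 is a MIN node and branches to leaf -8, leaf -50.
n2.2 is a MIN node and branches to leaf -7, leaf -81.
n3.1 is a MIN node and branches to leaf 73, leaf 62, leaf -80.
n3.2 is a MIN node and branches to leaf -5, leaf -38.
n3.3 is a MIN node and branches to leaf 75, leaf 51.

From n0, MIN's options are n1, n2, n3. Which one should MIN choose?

n1.1 (MIN): min(89, -2) = -2
n1.2 (MIN): min(26, -48) = -48
n1 (MAX): max(-2, -48) = -2
n2.1 (MIN): min(-8, -50) = -50
n2.2 (MIN): min(-7, -81) = -81
n2 (MAX): max(-50, -81) = -50
n3.1 (MIN): min(73, 62, -80) = -80
n3.2 (MIN): min(-5, -38) = -38
n3.3 (MIN): min(75, 51) = 51
n3 (MAX): max(-80, -38, 51) = 51
n0 (MIN): min(-2, -50, 51) = -50
MIN at n0 wants the lowest of {n1=-2, n2=-50, n3=51}, so chooses n2.

n2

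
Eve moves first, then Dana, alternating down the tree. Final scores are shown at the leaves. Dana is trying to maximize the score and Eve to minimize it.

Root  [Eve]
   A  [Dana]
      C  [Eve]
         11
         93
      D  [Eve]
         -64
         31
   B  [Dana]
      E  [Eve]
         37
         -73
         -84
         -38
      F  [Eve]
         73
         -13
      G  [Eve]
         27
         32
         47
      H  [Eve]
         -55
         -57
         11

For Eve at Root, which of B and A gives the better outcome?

E (Eve): min(37, -73, -84, -38) = -84
F (Eve): min(73, -13) = -13
G (Eve): min(27, 32, 47) = 27
H (Eve): min(-55, -57, 11) = -57
B (Dana): max(-84, -13, 27, -57) = 27
C (Eve): min(11, 93) = 11
D (Eve): min(-64, 31) = -64
A (Dana): max(11, -64) = 11
Eve prefers the lower value; B=27, A=11. A is better since 11 < 27.

A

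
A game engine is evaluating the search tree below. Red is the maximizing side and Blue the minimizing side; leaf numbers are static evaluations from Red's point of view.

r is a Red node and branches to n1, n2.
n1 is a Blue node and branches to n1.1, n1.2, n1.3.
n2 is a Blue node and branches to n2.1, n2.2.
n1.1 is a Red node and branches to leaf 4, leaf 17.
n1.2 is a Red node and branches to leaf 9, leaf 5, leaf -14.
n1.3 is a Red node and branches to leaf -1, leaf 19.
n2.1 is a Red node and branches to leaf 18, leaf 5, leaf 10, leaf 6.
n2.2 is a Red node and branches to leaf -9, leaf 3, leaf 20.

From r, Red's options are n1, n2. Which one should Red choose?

n2

n1.1 (Red): max(4, 17) = 17
n1.2 (Red): max(9, 5, -14) = 9
n1.3 (Red): max(-1, 19) = 19
n1 (Blue): min(17, 9, 19) = 9
n2.1 (Red): max(18, 5, 10, 6) = 18
n2.2 (Red): max(-9, 3, 20) = 20
n2 (Blue): min(18, 20) = 18
r (Red): max(9, 18) = 18
Red at r wants the highest of {n1=9, n2=18}, so chooses n2.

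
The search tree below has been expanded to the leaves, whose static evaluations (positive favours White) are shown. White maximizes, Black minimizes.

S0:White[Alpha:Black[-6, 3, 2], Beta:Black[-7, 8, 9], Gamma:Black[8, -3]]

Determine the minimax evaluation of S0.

Alpha (Black): min(-6, 3, 2) = -6
Beta (Black): min(-7, 8, 9) = -7
Gamma (Black): min(8, -3) = -3
S0 (White): max(-6, -7, -3) = -3

-3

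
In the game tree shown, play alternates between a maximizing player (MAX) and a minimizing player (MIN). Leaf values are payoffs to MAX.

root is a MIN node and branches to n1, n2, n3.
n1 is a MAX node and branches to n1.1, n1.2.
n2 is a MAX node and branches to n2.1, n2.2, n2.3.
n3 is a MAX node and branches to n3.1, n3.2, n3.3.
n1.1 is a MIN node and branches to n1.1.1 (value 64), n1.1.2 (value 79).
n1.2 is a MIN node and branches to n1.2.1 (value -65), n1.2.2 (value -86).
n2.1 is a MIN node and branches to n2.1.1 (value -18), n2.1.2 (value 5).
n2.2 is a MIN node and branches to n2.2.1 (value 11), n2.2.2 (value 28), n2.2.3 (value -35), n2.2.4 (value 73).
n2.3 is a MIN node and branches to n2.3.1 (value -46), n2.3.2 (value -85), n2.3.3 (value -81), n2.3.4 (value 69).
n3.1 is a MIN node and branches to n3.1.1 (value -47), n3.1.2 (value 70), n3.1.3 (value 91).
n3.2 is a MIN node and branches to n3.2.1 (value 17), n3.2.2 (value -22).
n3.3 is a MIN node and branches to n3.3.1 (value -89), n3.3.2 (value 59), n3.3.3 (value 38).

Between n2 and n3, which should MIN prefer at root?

n3

n2.1 (MIN): min(-18, 5) = -18
n2.2 (MIN): min(11, 28, -35, 73) = -35
n2.3 (MIN): min(-46, -85, -81, 69) = -85
n2 (MAX): max(-18, -35, -85) = -18
n3.1 (MIN): min(-47, 70, 91) = -47
n3.2 (MIN): min(17, -22) = -22
n3.3 (MIN): min(-89, 59, 38) = -89
n3 (MAX): max(-47, -22, -89) = -22
MIN prefers the lower value; n2=-18, n3=-22. n3 is better since -22 < -18.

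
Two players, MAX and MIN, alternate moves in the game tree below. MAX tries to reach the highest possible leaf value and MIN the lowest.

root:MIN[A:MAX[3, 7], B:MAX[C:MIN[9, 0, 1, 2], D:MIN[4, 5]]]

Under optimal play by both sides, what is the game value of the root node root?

4

A (MAX): max(3, 7) = 7
C (MIN): min(9, 0, 1, 2) = 0
D (MIN): min(4, 5) = 4
B (MAX): max(0, 4) = 4
root (MIN): min(7, 4) = 4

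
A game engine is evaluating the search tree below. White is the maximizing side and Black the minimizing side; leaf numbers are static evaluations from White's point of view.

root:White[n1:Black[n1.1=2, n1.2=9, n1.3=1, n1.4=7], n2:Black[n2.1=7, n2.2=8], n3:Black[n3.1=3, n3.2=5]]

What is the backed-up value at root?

7

n1 (Black): min(2, 9, 1, 7) = 1
n2 (Black): min(7, 8) = 7
n3 (Black): min(3, 5) = 3
root (White): max(1, 7, 3) = 7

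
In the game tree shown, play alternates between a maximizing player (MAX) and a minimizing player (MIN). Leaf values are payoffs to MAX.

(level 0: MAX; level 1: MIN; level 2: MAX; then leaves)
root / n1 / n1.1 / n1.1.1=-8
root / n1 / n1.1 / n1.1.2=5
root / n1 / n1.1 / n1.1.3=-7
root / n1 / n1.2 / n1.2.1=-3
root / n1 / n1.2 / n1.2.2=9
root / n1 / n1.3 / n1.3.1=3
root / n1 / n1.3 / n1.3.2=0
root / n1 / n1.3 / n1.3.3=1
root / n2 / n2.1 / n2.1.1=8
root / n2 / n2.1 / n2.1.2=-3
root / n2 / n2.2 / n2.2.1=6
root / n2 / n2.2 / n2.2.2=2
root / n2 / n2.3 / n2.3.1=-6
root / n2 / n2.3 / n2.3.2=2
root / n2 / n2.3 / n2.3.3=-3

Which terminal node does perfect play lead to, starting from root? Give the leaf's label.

n1.1 (MAX): max(-8, 5, -7) = 5
n1.2 (MAX): max(-3, 9) = 9
n1.3 (MAX): max(3, 0, 1) = 3
n1 (MIN): min(5, 9, 3) = 3
n2.1 (MAX): max(8, -3) = 8
n2.2 (MAX): max(6, 2) = 6
n2.3 (MAX): max(-6, 2, -3) = 2
n2 (MIN): min(8, 6, 2) = 2
root (MAX): max(3, 2) = 3
At root, MAX picks n1 (highest: 3).
At n1, MIN picks n1.3 (lowest: 3).
At n1.3, MAX picks n1.3.1 (highest: 3).
Terminal value 3.

n1.3.1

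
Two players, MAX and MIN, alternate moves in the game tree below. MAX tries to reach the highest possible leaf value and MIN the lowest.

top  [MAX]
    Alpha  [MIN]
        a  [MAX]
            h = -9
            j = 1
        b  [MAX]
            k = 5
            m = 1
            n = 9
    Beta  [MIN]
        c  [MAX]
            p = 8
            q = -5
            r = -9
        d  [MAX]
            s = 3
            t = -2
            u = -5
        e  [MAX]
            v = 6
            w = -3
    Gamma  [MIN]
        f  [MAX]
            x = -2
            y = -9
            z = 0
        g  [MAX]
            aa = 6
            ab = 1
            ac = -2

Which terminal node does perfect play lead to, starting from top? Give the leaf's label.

a (MAX): max(-9, 1) = 1
b (MAX): max(5, 1, 9) = 9
Alpha (MIN): min(1, 9) = 1
c (MAX): max(8, -5, -9) = 8
d (MAX): max(3, -2, -5) = 3
e (MAX): max(6, -3) = 6
Beta (MIN): min(8, 3, 6) = 3
f (MAX): max(-2, -9, 0) = 0
g (MAX): max(6, 1, -2) = 6
Gamma (MIN): min(0, 6) = 0
top (MAX): max(1, 3, 0) = 3
At top, MAX picks Beta (highest: 3).
At Beta, MIN picks d (lowest: 3).
At d, MAX picks s (highest: 3).
Terminal value 3.

s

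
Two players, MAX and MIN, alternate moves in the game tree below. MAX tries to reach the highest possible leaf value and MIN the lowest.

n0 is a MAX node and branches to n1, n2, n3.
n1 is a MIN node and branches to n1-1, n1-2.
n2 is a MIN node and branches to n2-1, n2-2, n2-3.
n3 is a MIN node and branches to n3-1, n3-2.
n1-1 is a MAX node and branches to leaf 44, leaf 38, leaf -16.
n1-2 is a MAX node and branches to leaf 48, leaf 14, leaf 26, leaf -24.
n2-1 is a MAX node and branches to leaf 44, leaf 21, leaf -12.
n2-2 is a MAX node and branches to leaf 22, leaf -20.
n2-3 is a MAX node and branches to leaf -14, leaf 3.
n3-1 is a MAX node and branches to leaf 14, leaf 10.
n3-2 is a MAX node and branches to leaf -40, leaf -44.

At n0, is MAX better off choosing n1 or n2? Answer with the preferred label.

n1-1 (MAX): max(44, 38, -16) = 44
n1-2 (MAX): max(48, 14, 26, -24) = 48
n1 (MIN): min(44, 48) = 44
n2-1 (MAX): max(44, 21, -12) = 44
n2-2 (MAX): max(22, -20) = 22
n2-3 (MAX): max(-14, 3) = 3
n2 (MIN): min(44, 22, 3) = 3
MAX prefers the higher value; n1=44, n2=3. n1 is better since 44 > 3.

n1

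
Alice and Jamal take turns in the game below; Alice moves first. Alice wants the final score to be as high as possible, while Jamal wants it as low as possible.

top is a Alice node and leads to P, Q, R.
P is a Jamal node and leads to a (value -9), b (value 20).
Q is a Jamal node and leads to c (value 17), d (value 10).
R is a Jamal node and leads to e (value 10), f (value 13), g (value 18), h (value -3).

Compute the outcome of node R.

-3

R (Jamal): min(10, 13, 18, -3) = -3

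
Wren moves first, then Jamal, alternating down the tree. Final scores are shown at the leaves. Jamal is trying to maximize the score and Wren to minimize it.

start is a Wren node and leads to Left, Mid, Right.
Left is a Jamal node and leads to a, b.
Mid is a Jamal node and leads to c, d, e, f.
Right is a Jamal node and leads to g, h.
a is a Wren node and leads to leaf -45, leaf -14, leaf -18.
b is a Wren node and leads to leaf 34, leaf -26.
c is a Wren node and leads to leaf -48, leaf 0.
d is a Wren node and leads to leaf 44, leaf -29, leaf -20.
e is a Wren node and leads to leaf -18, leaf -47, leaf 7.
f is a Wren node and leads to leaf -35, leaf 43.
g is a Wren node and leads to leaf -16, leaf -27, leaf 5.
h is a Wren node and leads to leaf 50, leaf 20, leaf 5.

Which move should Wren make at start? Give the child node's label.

a (Wren): min(-45, -14, -18) = -45
b (Wren): min(34, -26) = -26
Left (Jamal): max(-45, -26) = -26
c (Wren): min(-48, 0) = -48
d (Wren): min(44, -29, -20) = -29
e (Wren): min(-18, -47, 7) = -47
f (Wren): min(-35, 43) = -35
Mid (Jamal): max(-48, -29, -47, -35) = -29
g (Wren): min(-16, -27, 5) = -27
h (Wren): min(50, 20, 5) = 5
Right (Jamal): max(-27, 5) = 5
start (Wren): min(-26, -29, 5) = -29
Wren at start wants the lowest of {Left=-26, Mid=-29, Right=5}, so chooses Mid.

Mid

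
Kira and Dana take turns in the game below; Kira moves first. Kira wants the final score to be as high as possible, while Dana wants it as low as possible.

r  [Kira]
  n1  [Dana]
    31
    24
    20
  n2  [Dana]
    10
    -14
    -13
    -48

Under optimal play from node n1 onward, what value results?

n1 (Dana): min(31, 24, 20) = 20

20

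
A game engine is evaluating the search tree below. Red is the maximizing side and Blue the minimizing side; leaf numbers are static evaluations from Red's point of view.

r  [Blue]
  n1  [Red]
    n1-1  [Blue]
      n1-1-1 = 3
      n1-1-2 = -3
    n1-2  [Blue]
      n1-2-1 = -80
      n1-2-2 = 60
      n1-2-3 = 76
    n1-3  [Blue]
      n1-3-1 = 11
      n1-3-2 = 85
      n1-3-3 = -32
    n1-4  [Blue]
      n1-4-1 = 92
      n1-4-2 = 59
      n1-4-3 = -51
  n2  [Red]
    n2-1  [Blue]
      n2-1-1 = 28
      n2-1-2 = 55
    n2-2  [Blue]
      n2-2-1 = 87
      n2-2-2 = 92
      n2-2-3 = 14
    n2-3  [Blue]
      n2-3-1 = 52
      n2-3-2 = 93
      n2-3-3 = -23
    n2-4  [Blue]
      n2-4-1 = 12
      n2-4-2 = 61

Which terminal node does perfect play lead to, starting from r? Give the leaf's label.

n1-1 (Blue): min(3, -3) = -3
n1-2 (Blue): min(-80, 60, 76) = -80
n1-3 (Blue): min(11, 85, -32) = -32
n1-4 (Blue): min(92, 59, -51) = -51
n1 (Red): max(-3, -80, -32, -51) = -3
n2-1 (Blue): min(28, 55) = 28
n2-2 (Blue): min(87, 92, 14) = 14
n2-3 (Blue): min(52, 93, -23) = -23
n2-4 (Blue): min(12, 61) = 12
n2 (Red): max(28, 14, -23, 12) = 28
r (Blue): min(-3, 28) = -3
At r, Blue picks n1 (lowest: -3).
At n1, Red picks n1-1 (highest: -3).
At n1-1, Blue picks n1-1-2 (lowest: -3).
Terminal value -3.

n1-1-2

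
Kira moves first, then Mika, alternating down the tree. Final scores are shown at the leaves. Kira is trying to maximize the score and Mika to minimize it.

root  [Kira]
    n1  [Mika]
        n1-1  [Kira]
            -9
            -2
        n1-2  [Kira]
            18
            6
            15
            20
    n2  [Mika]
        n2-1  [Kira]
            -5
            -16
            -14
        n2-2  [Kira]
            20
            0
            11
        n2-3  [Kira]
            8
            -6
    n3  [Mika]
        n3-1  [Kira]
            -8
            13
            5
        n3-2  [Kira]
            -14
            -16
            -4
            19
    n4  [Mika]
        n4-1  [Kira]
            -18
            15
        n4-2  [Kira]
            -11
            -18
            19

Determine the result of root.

n1-1 (Kira): max(-9, -2) = -2
n1-2 (Kira): max(18, 6, 15, 20) = 20
n1 (Mika): min(-2, 20) = -2
n2-1 (Kira): max(-5, -16, -14) = -5
n2-2 (Kira): max(20, 0, 11) = 20
n2-3 (Kira): max(8, -6) = 8
n2 (Mika): min(-5, 20, 8) = -5
n3-1 (Kira): max(-8, 13, 5) = 13
n3-2 (Kira): max(-14, -16, -4, 19) = 19
n3 (Mika): min(13, 19) = 13
n4-1 (Kira): max(-18, 15) = 15
n4-2 (Kira): max(-11, -18, 19) = 19
n4 (Mika): min(15, 19) = 15
root (Kira): max(-2, -5, 13, 15) = 15

15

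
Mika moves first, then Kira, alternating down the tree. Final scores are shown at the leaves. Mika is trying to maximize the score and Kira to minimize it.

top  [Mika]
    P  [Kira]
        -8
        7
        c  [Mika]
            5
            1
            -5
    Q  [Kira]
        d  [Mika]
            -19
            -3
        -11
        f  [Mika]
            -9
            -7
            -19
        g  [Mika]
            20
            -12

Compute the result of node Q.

-11

d (Mika): max(-19, -3) = -3
f (Mika): max(-9, -7, -19) = -7
g (Mika): max(20, -12) = 20
Q (Kira): min(-3, -11, -7, 20) = -11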